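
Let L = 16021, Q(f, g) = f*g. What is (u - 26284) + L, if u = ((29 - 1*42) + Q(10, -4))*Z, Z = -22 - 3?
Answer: -8938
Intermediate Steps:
Z = -25
u = 1325 (u = ((29 - 1*42) + 10*(-4))*(-25) = ((29 - 42) - 40)*(-25) = (-13 - 40)*(-25) = -53*(-25) = 1325)
(u - 26284) + L = (1325 - 26284) + 16021 = -24959 + 16021 = -8938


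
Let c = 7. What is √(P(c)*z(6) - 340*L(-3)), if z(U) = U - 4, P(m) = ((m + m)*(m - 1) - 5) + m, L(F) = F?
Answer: 2*√298 ≈ 34.525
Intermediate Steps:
P(m) = -5 + m + 2*m*(-1 + m) (P(m) = ((2*m)*(-1 + m) - 5) + m = (2*m*(-1 + m) - 5) + m = (-5 + 2*m*(-1 + m)) + m = -5 + m + 2*m*(-1 + m))
z(U) = -4 + U
√(P(c)*z(6) - 340*L(-3)) = √((-5 - 1*7 + 2*7²)*(-4 + 6) - 340*(-3)) = √((-5 - 7 + 2*49)*2 + 1020) = √((-5 - 7 + 98)*2 + 1020) = √(86*2 + 1020) = √(172 + 1020) = √1192 = 2*√298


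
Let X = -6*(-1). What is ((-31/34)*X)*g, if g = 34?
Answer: -186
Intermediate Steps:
X = 6
((-31/34)*X)*g = (-31/34*6)*34 = (-31*1/34*6)*34 = -31/34*6*34 = -93/17*34 = -186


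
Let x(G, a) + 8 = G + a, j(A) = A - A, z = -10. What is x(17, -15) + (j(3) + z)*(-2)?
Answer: 14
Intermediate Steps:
j(A) = 0
x(G, a) = -8 + G + a (x(G, a) = -8 + (G + a) = -8 + G + a)
x(17, -15) + (j(3) + z)*(-2) = (-8 + 17 - 15) + (0 - 10)*(-2) = -6 - 10*(-2) = -6 + 20 = 14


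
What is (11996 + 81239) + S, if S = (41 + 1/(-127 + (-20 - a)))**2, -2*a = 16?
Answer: 1833860639/19321 ≈ 94915.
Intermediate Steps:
a = -8 (a = -1/2*16 = -8)
S = 32467204/19321 (S = (41 + 1/(-127 + (-20 - 1*(-8))))**2 = (41 + 1/(-127 + (-20 + 8)))**2 = (41 + 1/(-127 - 12))**2 = (41 + 1/(-139))**2 = (41 - 1/139)**2 = (5698/139)**2 = 32467204/19321 ≈ 1680.4)
(11996 + 81239) + S = (11996 + 81239) + 32467204/19321 = 93235 + 32467204/19321 = 1833860639/19321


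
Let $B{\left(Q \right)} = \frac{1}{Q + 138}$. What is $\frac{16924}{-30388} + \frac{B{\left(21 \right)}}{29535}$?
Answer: $- \frac{19869043418}{35676005805} \approx -0.55693$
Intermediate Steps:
$B{\left(Q \right)} = \frac{1}{138 + Q}$
$\frac{16924}{-30388} + \frac{B{\left(21 \right)}}{29535} = \frac{16924}{-30388} + \frac{1}{\left(138 + 21\right) 29535} = 16924 \left(- \frac{1}{30388}\right) + \frac{1}{159} \cdot \frac{1}{29535} = - \frac{4231}{7597} + \frac{1}{159} \cdot \frac{1}{29535} = - \frac{4231}{7597} + \frac{1}{4696065} = - \frac{19869043418}{35676005805}$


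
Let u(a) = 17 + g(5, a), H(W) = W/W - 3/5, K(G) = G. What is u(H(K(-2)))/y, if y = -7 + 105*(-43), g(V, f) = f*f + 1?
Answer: -227/56525 ≈ -0.0040159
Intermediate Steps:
g(V, f) = 1 + f**2 (g(V, f) = f**2 + 1 = 1 + f**2)
y = -4522 (y = -7 - 4515 = -4522)
H(W) = 2/5 (H(W) = 1 - 3*1/5 = 1 - 3/5 = 2/5)
u(a) = 18 + a**2 (u(a) = 17 + (1 + a**2) = 18 + a**2)
u(H(K(-2)))/y = (18 + (2/5)**2)/(-4522) = (18 + 4/25)*(-1/4522) = (454/25)*(-1/4522) = -227/56525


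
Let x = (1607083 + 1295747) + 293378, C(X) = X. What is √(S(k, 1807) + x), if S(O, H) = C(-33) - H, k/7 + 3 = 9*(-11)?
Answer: 16*√12478 ≈ 1787.3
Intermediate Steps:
k = -714 (k = -21 + 7*(9*(-11)) = -21 + 7*(-99) = -21 - 693 = -714)
S(O, H) = -33 - H
x = 3196208 (x = 2902830 + 293378 = 3196208)
√(S(k, 1807) + x) = √((-33 - 1*1807) + 3196208) = √((-33 - 1807) + 3196208) = √(-1840 + 3196208) = √3194368 = 16*√12478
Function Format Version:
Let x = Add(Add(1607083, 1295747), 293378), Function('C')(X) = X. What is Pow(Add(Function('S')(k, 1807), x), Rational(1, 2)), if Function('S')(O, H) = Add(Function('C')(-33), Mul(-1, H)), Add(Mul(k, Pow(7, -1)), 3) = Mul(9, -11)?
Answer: Mul(16, Pow(12478, Rational(1, 2))) ≈ 1787.3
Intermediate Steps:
k = -714 (k = Add(-21, Mul(7, Mul(9, -11))) = Add(-21, Mul(7, -99)) = Add(-21, -693) = -714)
Function('S')(O, H) = Add(-33, Mul(-1, H))
x = 3196208 (x = Add(2902830, 293378) = 3196208)
Pow(Add(Function('S')(k, 1807), x), Rational(1, 2)) = Pow(Add(Add(-33, Mul(-1, 1807)), 3196208), Rational(1, 2)) = Pow(Add(Add(-33, -1807), 3196208), Rational(1, 2)) = Pow(Add(-1840, 3196208), Rational(1, 2)) = Pow(3194368, Rational(1, 2)) = Mul(16, Pow(12478, Rational(1, 2)))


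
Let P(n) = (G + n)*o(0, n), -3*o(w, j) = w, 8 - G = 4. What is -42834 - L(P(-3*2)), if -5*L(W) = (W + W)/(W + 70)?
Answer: -42834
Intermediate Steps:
G = 4 (G = 8 - 1*4 = 8 - 4 = 4)
o(w, j) = -w/3
P(n) = 0 (P(n) = (4 + n)*(-⅓*0) = (4 + n)*0 = 0)
L(W) = -2*W/(5*(70 + W)) (L(W) = -(W + W)/(5*(W + 70)) = -2*W/(5*(70 + W)))
-42834 - L(P(-3*2)) = -42834 - (-2)*0/(350 + 5*0) = -42834 - (-2)*0/(350 + 0) = -42834 - (-2)*0/350 = -42834 - 1*0 = -42834 + 0 = -42834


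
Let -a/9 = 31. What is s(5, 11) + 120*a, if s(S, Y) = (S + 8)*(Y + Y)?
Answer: -33194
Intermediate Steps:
a = -279 (a = -9*31 = -279)
s(S, Y) = 2*Y*(8 + S) (s(S, Y) = (8 + S)*(2*Y) = 2*Y*(8 + S))
s(5, 11) + 120*a = 2*11*(8 + 5) + 120*(-279) = 2*11*13 - 33480 = 286 - 33480 = -33194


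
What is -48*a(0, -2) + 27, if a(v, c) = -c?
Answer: -69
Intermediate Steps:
-48*a(0, -2) + 27 = -(-48)*(-2) + 27 = -48*2 + 27 = -96 + 27 = -69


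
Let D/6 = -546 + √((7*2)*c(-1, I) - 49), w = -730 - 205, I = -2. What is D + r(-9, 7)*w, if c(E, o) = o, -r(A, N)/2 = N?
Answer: 9814 + 6*I*√77 ≈ 9814.0 + 52.65*I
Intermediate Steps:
r(A, N) = -2*N
w = -935
D = -3276 + 6*I*√77 (D = 6*(-546 + √((7*2)*(-2) - 49)) = 6*(-546 + √(14*(-2) - 49)) = 6*(-546 + √(-28 - 49)) = 6*(-546 + √(-77)) = 6*(-546 + I*√77) = -3276 + 6*I*√77 ≈ -3276.0 + 52.65*I)
D + r(-9, 7)*w = (-3276 + 6*I*√77) - 2*7*(-935) = (-3276 + 6*I*√77) - 14*(-935) = (-3276 + 6*I*√77) + 13090 = 9814 + 6*I*√77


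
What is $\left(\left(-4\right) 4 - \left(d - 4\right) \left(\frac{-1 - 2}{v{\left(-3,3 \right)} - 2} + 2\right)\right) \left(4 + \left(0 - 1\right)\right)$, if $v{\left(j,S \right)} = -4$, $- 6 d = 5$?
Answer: $- \frac{47}{4} \approx -11.75$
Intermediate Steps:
$d = - \frac{5}{6}$ ($d = \left(- \frac{1}{6}\right) 5 = - \frac{5}{6} \approx -0.83333$)
$\left(\left(-4\right) 4 - \left(d - 4\right) \left(\frac{-1 - 2}{v{\left(-3,3 \right)} - 2} + 2\right)\right) \left(4 + \left(0 - 1\right)\right) = \left(\left(-4\right) 4 - \left(- \frac{5}{6} - 4\right) \left(\frac{-1 - 2}{-4 - 2} + 2\right)\right) \left(4 + \left(0 - 1\right)\right) = \left(-16 - \left(- \frac{5}{6} - 4\right) \left(- \frac{3}{-6} + 2\right)\right) \left(4 + \left(0 - 1\right)\right) = \left(-16 - - \frac{29 \left(\left(-3\right) \left(- \frac{1}{6}\right) + 2\right)}{6}\right) \left(4 - 1\right) = \left(-16 - - \frac{29 \left(\frac{1}{2} + 2\right)}{6}\right) 3 = \left(-16 - \left(- \frac{29}{6}\right) \frac{5}{2}\right) 3 = \left(-16 - - \frac{145}{12}\right) 3 = \left(-16 + \frac{145}{12}\right) 3 = \left(- \frac{47}{12}\right) 3 = - \frac{47}{4}$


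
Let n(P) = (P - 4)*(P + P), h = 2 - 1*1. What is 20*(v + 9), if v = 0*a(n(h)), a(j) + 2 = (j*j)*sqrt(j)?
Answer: 180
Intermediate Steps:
h = 1 (h = 2 - 1 = 1)
n(P) = 2*P*(-4 + P) (n(P) = (-4 + P)*(2*P) = 2*P*(-4 + P))
a(j) = -2 + j**(5/2) (a(j) = -2 + (j*j)*sqrt(j) = -2 + j**2*sqrt(j) = -2 + j**(5/2))
v = 0 (v = 0*(-2 + (2*1*(-4 + 1))**(5/2)) = 0*(-2 + (2*1*(-3))**(5/2)) = 0*(-2 + (-6)**(5/2)) = 0*(-2 + 36*I*sqrt(6)) = 0)
20*(v + 9) = 20*(0 + 9) = 20*9 = 180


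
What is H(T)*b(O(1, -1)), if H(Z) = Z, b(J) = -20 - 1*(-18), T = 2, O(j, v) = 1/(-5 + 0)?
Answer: -4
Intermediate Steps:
O(j, v) = -1/5 (O(j, v) = 1/(-5) = -1/5)
b(J) = -2 (b(J) = -20 + 18 = -2)
H(T)*b(O(1, -1)) = 2*(-2) = -4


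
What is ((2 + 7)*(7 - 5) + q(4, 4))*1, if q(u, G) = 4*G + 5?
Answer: 39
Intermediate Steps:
q(u, G) = 5 + 4*G
((2 + 7)*(7 - 5) + q(4, 4))*1 = ((2 + 7)*(7 - 5) + (5 + 4*4))*1 = (9*2 + (5 + 16))*1 = (18 + 21)*1 = 39*1 = 39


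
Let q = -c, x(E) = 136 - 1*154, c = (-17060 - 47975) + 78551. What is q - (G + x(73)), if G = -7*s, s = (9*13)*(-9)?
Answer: -20869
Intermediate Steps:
c = 13516 (c = -65035 + 78551 = 13516)
s = -1053 (s = 117*(-9) = -1053)
x(E) = -18 (x(E) = 136 - 154 = -18)
q = -13516 (q = -1*13516 = -13516)
G = 7371 (G = -7*(-1053) = 7371)
q - (G + x(73)) = -13516 - (7371 - 18) = -13516 - 1*7353 = -13516 - 7353 = -20869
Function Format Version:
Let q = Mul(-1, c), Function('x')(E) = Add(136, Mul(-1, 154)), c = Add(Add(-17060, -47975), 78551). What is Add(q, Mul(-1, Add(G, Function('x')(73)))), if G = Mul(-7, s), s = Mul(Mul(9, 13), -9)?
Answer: -20869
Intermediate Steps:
c = 13516 (c = Add(-65035, 78551) = 13516)
s = -1053 (s = Mul(117, -9) = -1053)
Function('x')(E) = -18 (Function('x')(E) = Add(136, -154) = -18)
q = -13516 (q = Mul(-1, 13516) = -13516)
G = 7371 (G = Mul(-7, -1053) = 7371)
Add(q, Mul(-1, Add(G, Function('x')(73)))) = Add(-13516, Mul(-1, Add(7371, -18))) = Add(-13516, Mul(-1, 7353)) = Add(-13516, -7353) = -20869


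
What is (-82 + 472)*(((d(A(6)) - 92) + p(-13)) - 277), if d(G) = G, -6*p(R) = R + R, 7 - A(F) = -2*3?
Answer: -137150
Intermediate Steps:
A(F) = 13 (A(F) = 7 - (-2)*3 = 7 - 1*(-6) = 7 + 6 = 13)
p(R) = -R/3 (p(R) = -(R + R)/6 = -R/3)
(-82 + 472)*(((d(A(6)) - 92) + p(-13)) - 277) = (-82 + 472)*(((13 - 92) - ⅓*(-13)) - 277) = 390*((-79 + 13/3) - 277) = 390*(-224/3 - 277) = 390*(-1055/3) = -137150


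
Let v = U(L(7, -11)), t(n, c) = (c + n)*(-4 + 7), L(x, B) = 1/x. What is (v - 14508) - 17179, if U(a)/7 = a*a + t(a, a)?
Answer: -221766/7 ≈ -31681.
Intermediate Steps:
t(n, c) = 3*c + 3*n (t(n, c) = (c + n)*3 = 3*c + 3*n)
U(a) = 7*a**2 + 42*a (U(a) = 7*(a*a + (3*a + 3*a)) = 7*(a**2 + 6*a) = 7*a**2 + 42*a)
v = 43/7 (v = 7*(6 + 1/7)/7 = 7*(1/7)*(6 + 1/7) = 7*(1/7)*(43/7) = 43/7 ≈ 6.1429)
(v - 14508) - 17179 = (43/7 - 14508) - 17179 = -101513/7 - 17179 = -221766/7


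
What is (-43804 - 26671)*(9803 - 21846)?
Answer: 848730425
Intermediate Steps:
(-43804 - 26671)*(9803 - 21846) = -70475*(-12043) = 848730425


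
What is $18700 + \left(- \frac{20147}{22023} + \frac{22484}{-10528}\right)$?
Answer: $\frac{154822857859}{8280648} \approx 18697.0$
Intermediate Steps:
$18700 + \left(- \frac{20147}{22023} + \frac{22484}{-10528}\right) = 18700 + \left(\left(-20147\right) \frac{1}{22023} + 22484 \left(- \frac{1}{10528}\right)\right) = 18700 - \frac{25259741}{8280648} = \frac{154822857859}{8280648}$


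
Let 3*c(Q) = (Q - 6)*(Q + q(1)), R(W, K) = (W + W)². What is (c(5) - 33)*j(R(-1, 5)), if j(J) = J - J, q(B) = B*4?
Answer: 0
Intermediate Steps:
R(W, K) = 4*W² (R(W, K) = (2*W)² = 4*W²)
q(B) = 4*B
j(J) = 0
c(Q) = (-6 + Q)*(4 + Q)/3 (c(Q) = ((Q - 6)*(Q + 4*1))/3 = ((-6 + Q)*(Q + 4))/3 = ((-6 + Q)*(4 + Q))/3 = (-6 + Q)*(4 + Q)/3)
(c(5) - 33)*j(R(-1, 5)) = ((-8 - ⅔*5 + (⅓)*5²) - 33)*0 = ((-8 - 10/3 + (⅓)*25) - 33)*0 = ((-8 - 10/3 + 25/3) - 33)*0 = (-3 - 33)*0 = -36*0 = 0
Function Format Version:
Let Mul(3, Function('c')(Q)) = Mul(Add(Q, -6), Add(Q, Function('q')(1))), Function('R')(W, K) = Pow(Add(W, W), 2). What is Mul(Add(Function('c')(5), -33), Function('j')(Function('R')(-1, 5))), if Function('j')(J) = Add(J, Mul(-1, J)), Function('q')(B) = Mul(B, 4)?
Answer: 0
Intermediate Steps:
Function('R')(W, K) = Mul(4, Pow(W, 2)) (Function('R')(W, K) = Pow(Mul(2, W), 2) = Mul(4, Pow(W, 2)))
Function('q')(B) = Mul(4, B)
Function('j')(J) = 0
Function('c')(Q) = Mul(Rational(1, 3), Add(-6, Q), Add(4, Q)) (Function('c')(Q) = Mul(Rational(1, 3), Mul(Add(Q, -6), Add(Q, Mul(4, 1)))) = Mul(Rational(1, 3), Mul(Add(-6, Q), Add(Q, 4))) = Mul(Rational(1, 3), Mul(Add(-6, Q), Add(4, Q))) = Mul(Rational(1, 3), Add(-6, Q), Add(4, Q)))
Mul(Add(Function('c')(5), -33), Function('j')(Function('R')(-1, 5))) = Mul(Add(Add(-8, Mul(Rational(-2, 3), 5), Mul(Rational(1, 3), Pow(5, 2))), -33), 0) = Mul(Add(Add(-8, Rational(-10, 3), Mul(Rational(1, 3), 25)), -33), 0) = Mul(Add(Add(-8, Rational(-10, 3), Rational(25, 3)), -33), 0) = Mul(Add(-3, -33), 0) = Mul(-36, 0) = 0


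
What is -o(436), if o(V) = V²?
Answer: -190096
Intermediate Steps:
-o(436) = -1*436² = -1*190096 = -190096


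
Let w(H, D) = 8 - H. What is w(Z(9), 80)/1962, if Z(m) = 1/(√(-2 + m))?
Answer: 4/981 - √7/13734 ≈ 0.0038848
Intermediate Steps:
Z(m) = (-2 + m)^(-½)
w(Z(9), 80)/1962 = (8 - 1/√(-2 + 9))/1962 = (8 - 1/√7)*(1/1962) = (8 - √7/7)*(1/1962) = 4/981 - √7/13734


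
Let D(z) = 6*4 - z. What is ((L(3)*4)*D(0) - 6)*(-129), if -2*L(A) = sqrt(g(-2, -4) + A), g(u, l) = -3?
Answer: 774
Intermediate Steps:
D(z) = 24 - z
L(A) = -sqrt(-3 + A)/2
((L(3)*4)*D(0) - 6)*(-129) = ((-sqrt(-3 + 3)/2*4)*(24 - 1*0) - 6)*(-129) = ((-sqrt(0)/2*4)*(24 + 0) - 6)*(-129) = ((-1/2*0*4)*24 - 6)*(-129) = ((0*4)*24 - 6)*(-129) = (0*24 - 6)*(-129) = (0 - 6)*(-129) = -6*(-129) = 774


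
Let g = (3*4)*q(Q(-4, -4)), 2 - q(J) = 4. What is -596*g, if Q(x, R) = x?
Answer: 14304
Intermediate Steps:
q(J) = -2 (q(J) = 2 - 1*4 = 2 - 4 = -2)
g = -24 (g = (3*4)*(-2) = 12*(-2) = -24)
-596*g = -596*(-24) = 14304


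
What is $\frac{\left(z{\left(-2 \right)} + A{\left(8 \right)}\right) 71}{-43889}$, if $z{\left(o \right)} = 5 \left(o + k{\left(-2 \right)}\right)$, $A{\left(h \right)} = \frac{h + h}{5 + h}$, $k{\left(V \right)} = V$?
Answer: $\frac{17324}{570557} \approx 0.030363$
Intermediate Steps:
$A{\left(h \right)} = \frac{2 h}{5 + h}$
$z{\left(o \right)} = -10 + 5 o$ ($z{\left(o \right)} = 5 \left(o - 2\right) = 5 \left(-2 + o\right) = -10 + 5 o$)
$\frac{\left(z{\left(-2 \right)} + A{\left(8 \right)}\right) 71}{-43889} = \frac{\left(\left(-10 + 5 \left(-2\right)\right) + 2 \cdot 8 \frac{1}{5 + 8}\right) 71}{-43889} = \left(\left(-10 - 10\right) + 2 \cdot 8 \cdot \frac{1}{13}\right) 71 \left(- \frac{1}{43889}\right) = \left(-20 + 2 \cdot 8 \cdot \frac{1}{13}\right) 71 \left(- \frac{1}{43889}\right) = \left(-20 + \frac{16}{13}\right) 71 \left(- \frac{1}{43889}\right) = \left(- \frac{244}{13}\right) 71 \left(- \frac{1}{43889}\right) = \left(- \frac{17324}{13}\right) \left(- \frac{1}{43889}\right) = \frac{17324}{570557}$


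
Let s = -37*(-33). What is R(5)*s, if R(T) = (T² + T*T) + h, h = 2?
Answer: 63492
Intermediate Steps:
R(T) = 2 + 2*T² (R(T) = (T² + T*T) + 2 = (T² + T²) + 2 = 2*T² + 2 = 2 + 2*T²)
s = 1221
R(5)*s = (2 + 2*5²)*1221 = (2 + 2*25)*1221 = (2 + 50)*1221 = 52*1221 = 63492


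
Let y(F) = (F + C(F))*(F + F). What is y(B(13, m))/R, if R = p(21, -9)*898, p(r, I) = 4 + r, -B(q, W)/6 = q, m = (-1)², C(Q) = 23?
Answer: 858/2245 ≈ 0.38218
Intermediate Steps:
m = 1
B(q, W) = -6*q
y(F) = 2*F*(23 + F) (y(F) = (F + 23)*(F + F) = (23 + F)*(2*F) = 2*F*(23 + F))
R = 22450 (R = (4 + 21)*898 = 25*898 = 22450)
y(B(13, m))/R = (2*(-6*13)*(23 - 6*13))/22450 = (2*(-78)*(23 - 78))*(1/22450) = (2*(-78)*(-55))*(1/22450) = 8580*(1/22450) = 858/2245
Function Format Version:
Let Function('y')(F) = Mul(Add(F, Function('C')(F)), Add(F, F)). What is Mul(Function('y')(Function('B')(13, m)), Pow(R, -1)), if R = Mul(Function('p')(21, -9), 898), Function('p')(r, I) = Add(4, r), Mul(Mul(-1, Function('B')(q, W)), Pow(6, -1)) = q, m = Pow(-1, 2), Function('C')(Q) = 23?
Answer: Rational(858, 2245) ≈ 0.38218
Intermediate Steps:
m = 1
Function('B')(q, W) = Mul(-6, q)
Function('y')(F) = Mul(2, F, Add(23, F)) (Function('y')(F) = Mul(Add(F, 23), Add(F, F)) = Mul(Add(23, F), Mul(2, F)) = Mul(2, F, Add(23, F)))
R = 22450 (R = Mul(Add(4, 21), 898) = Mul(25, 898) = 22450)
Mul(Function('y')(Function('B')(13, m)), Pow(R, -1)) = Mul(Mul(2, Mul(-6, 13), Add(23, Mul(-6, 13))), Pow(22450, -1)) = Mul(Mul(2, -78, Add(23, -78)), Rational(1, 22450)) = Mul(Mul(2, -78, -55), Rational(1, 22450)) = Mul(8580, Rational(1, 22450)) = Rational(858, 2245)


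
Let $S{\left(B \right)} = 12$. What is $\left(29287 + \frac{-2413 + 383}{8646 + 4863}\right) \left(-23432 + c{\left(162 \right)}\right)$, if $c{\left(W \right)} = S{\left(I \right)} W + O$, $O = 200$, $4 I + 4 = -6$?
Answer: $- \frac{2807433432088}{4503} \approx -6.2346 \cdot 10^{8}$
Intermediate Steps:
$I = - \frac{5}{2}$ ($I = -1 + \frac{1}{4} \left(-6\right) = -1 - \frac{3}{2} = - \frac{5}{2} \approx -2.5$)
$c{\left(W \right)} = 200 + 12 W$ ($c{\left(W \right)} = 12 W + 200 = 200 + 12 W$)
$\left(29287 + \frac{-2413 + 383}{8646 + 4863}\right) \left(-23432 + c{\left(162 \right)}\right) = \left(29287 + \frac{-2413 + 383}{8646 + 4863}\right) \left(-23432 + \left(200 + 12 \cdot 162\right)\right) = \left(29287 - \frac{2030}{13509}\right) \left(-23432 + \left(200 + 1944\right)\right) = \left(29287 - \frac{2030}{13509}\right) \left(-23432 + 2144\right) = \left(29287 - \frac{2030}{13509}\right) \left(-21288\right) = \frac{395636053}{13509} \left(-21288\right) = - \frac{2807433432088}{4503}$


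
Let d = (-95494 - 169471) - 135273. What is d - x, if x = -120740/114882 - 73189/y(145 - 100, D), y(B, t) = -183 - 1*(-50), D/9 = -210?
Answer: -3061875457553/7639653 ≈ -4.0079e+5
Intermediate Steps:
D = -1890 (D = 9*(-210) = -1890)
d = -400238 (d = -264965 - 135273 = -400238)
y(B, t) = -133 (y(B, t) = -183 + 50 = -133)
x = 4196020139/7639653 (x = -120740/114882 - 73189/(-133) = -120740*1/114882 - 73189*(-1/133) = -60370/57441 + 73189/133 = 4196020139/7639653 ≈ 549.24)
d - x = -400238 - 1*4196020139/7639653 = -400238 - 4196020139/7639653 = -3061875457553/7639653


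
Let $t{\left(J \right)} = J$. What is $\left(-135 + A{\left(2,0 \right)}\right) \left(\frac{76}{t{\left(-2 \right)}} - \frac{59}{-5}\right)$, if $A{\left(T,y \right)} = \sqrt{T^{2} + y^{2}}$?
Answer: $\frac{17423}{5} \approx 3484.6$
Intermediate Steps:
$\left(-135 + A{\left(2,0 \right)}\right) \left(\frac{76}{t{\left(-2 \right)}} - \frac{59}{-5}\right) = \left(-135 + \sqrt{2^{2} + 0^{2}}\right) \left(\frac{76}{-2} - \frac{59}{-5}\right) = \left(-135 + \sqrt{4 + 0}\right) \left(76 \left(- \frac{1}{2}\right) - - \frac{59}{5}\right) = \left(-135 + \sqrt{4}\right) \left(-38 + \frac{59}{5}\right) = \left(-135 + 2\right) \left(- \frac{131}{5}\right) = \left(-133\right) \left(- \frac{131}{5}\right) = \frac{17423}{5}$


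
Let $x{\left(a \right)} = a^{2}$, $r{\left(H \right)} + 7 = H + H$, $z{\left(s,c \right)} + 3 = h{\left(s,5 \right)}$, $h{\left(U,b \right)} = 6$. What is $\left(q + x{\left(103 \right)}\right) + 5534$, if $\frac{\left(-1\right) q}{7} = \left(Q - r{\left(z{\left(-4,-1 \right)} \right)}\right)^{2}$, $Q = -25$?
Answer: $12111$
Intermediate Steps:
$z{\left(s,c \right)} = 3$ ($z{\left(s,c \right)} = -3 + 6 = 3$)
$r{\left(H \right)} = -7 + 2 H$ ($r{\left(H \right)} = -7 + \left(H + H\right) = -7 + 2 H$)
$q = -4032$ ($q = - 7 \left(-25 - \left(-7 + 2 \cdot 3\right)\right)^{2} = - 7 \left(-25 - \left(-7 + 6\right)\right)^{2} = - 7 \left(-25 - -1\right)^{2} = - 7 \left(-25 + 1\right)^{2} = - 7 \left(-24\right)^{2} = \left(-7\right) 576 = -4032$)
$\left(q + x{\left(103 \right)}\right) + 5534 = \left(-4032 + 103^{2}\right) + 5534 = \left(-4032 + 10609\right) + 5534 = 6577 + 5534 = 12111$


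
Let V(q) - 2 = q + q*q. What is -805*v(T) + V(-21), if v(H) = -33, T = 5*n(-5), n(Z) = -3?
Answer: 26987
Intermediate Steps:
V(q) = 2 + q + q² (V(q) = 2 + (q + q*q) = 2 + (q + q²) = 2 + q + q²)
T = -15 (T = 5*(-3) = -15)
-805*v(T) + V(-21) = -805*(-33) + (2 - 21 + (-21)²) = 26565 + (2 - 21 + 441) = 26565 + 422 = 26987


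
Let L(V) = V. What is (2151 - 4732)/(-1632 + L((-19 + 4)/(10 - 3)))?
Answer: 18067/11439 ≈ 1.5794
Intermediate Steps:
(2151 - 4732)/(-1632 + L((-19 + 4)/(10 - 3))) = (2151 - 4732)/(-1632 + (-19 + 4)/(10 - 3)) = -2581/(-1632 - 15/7) = -2581/(-11439/7) = -2581*(-7/11439) = 18067/11439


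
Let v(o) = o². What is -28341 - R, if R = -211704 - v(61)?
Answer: 187084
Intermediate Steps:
R = -215425 (R = -211704 - 1*61² = -211704 - 1*3721 = -211704 - 3721 = -215425)
-28341 - R = -28341 - 1*(-215425) = -28341 + 215425 = 187084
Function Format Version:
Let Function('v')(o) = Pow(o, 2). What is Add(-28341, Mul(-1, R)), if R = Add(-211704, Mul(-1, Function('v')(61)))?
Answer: 187084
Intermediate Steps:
R = -215425 (R = Add(-211704, Mul(-1, Pow(61, 2))) = Add(-211704, Mul(-1, 3721)) = Add(-211704, -3721) = -215425)
Add(-28341, Mul(-1, R)) = Add(-28341, Mul(-1, -215425)) = Add(-28341, 215425) = 187084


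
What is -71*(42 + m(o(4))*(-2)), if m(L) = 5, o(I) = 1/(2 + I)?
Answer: -2272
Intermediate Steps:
-71*(42 + m(o(4))*(-2)) = -71*(42 + 5*(-2)) = -71*(42 - 10) = -71*32 = -2272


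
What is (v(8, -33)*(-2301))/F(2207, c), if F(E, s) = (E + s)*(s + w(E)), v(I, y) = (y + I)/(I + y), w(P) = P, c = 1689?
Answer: -2301/15178816 ≈ -0.00015159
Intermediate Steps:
v(I, y) = 1 (v(I, y) = (I + y)/(I + y) = 1)
F(E, s) = (E + s)**2 (F(E, s) = (E + s)*(s + E) = (E + s)*(E + s) = (E + s)**2)
(v(8, -33)*(-2301))/F(2207, c) = (1*(-2301))/(2207**2 + 1689**2 + 2*2207*1689) = -2301/(4870849 + 2852721 + 7455246) = -2301/15178816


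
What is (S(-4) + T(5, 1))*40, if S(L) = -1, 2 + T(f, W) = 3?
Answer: 0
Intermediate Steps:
T(f, W) = 1 (T(f, W) = -2 + 3 = 1)
(S(-4) + T(5, 1))*40 = (-1 + 1)*40 = 0*40 = 0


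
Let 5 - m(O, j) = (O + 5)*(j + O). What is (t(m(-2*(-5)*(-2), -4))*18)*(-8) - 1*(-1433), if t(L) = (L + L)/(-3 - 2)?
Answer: -19015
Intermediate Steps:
m(O, j) = 5 - (5 + O)*(O + j) (m(O, j) = 5 - (O + 5)*(j + O) = 5 - (5 + O)*(O + j))
t(L) = -2*L/5 (t(L) = (2*L)/(-5) = (2*L)*(-⅕) = -2*L/5)
(t(m(-2*(-5)*(-2), -4))*18)*(-8) - 1*(-1433) = (-2*(5 - (-2*(-5)*(-2))² - 5*(-2*(-5))*(-2) - 5*(-4) - 1*-2*(-5)*(-2)*(-4))/5*18)*(-8) - 1*(-1433) = (-2*(5 - (10*(-2))² - 50*(-2) + 20 - 1*10*(-2)*(-4))/5*18)*(-8) + 1433 = (-2*(5 - 1*(-20)² - 5*(-20) + 20 - 1*(-20)*(-4))/5*18)*(-8) + 1433 = (-2*(5 - 1*400 + 100 + 20 - 80)/5*18)*(-8) + 1433 = (-2*(5 - 400 + 100 + 20 - 80)/5*18)*(-8) + 1433 = (-⅖*(-355)*18)*(-8) + 1433 = (142*18)*(-8) + 1433 = 2556*(-8) + 1433 = -20448 + 1433 = -19015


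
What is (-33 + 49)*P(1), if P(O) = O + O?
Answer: 32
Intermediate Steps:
P(O) = 2*O
(-33 + 49)*P(1) = (-33 + 49)*(2*1) = 16*2 = 32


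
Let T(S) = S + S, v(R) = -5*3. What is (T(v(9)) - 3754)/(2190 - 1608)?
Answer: -1892/291 ≈ -6.5017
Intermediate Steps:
v(R) = -15
T(S) = 2*S
(T(v(9)) - 3754)/(2190 - 1608) = (2*(-15) - 3754)/(2190 - 1608) = (-30 - 3754)/582 = -3784*1/582 = -1892/291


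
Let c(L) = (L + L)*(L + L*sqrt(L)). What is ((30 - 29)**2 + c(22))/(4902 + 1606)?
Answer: 969/6508 + 242*sqrt(22)/1627 ≈ 0.84655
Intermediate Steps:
c(L) = 2*L*(L + L**(3/2)) (c(L) = (2*L)*(L + L**(3/2)) = 2*L*(L + L**(3/2)))
((30 - 29)**2 + c(22))/(4902 + 1606) = ((30 - 29)**2 + (2*22**2 + 2*22**(5/2)))/(4902 + 1606) = (1**2 + (2*484 + 2*(484*sqrt(22))))/6508 = (1 + (968 + 968*sqrt(22)))*(1/6508) = (969 + 968*sqrt(22))*(1/6508) = 969/6508 + 242*sqrt(22)/1627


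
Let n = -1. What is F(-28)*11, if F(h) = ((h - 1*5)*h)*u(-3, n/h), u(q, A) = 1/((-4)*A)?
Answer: -71148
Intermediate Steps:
u(q, A) = -1/(4*A)
F(h) = h**2*(-5 + h)/4 (F(h) = ((h - 1*5)*h)*(-(-h)/4) = ((h - 5)*h)*(-(-1)*h/4) = ((-5 + h)*h)*(h/4) = (h*(-5 + h))*(h/4) = h**2*(-5 + h)/4)
F(-28)*11 = ((1/4)*(-28)**2*(-5 - 28))*11 = ((1/4)*784*(-33))*11 = -6468*11 = -71148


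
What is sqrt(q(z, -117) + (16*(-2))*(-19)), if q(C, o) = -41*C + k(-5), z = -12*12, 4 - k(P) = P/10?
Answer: sqrt(26066)/2 ≈ 80.725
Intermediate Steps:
k(P) = 4 - P/10
z = -144
q(C, o) = 9/2 - 41*C (q(C, o) = -41*C + (4 - 1/10*(-5)) = -41*C + (4 + 1/2) = -41*C + 9/2 = 9/2 - 41*C)
sqrt(q(z, -117) + (16*(-2))*(-19)) = sqrt((9/2 - 41*(-144)) + (16*(-2))*(-19)) = sqrt((9/2 + 5904) - 32*(-19)) = sqrt(11817/2 + 608) = sqrt(13033/2) = sqrt(26066)/2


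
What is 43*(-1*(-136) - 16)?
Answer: 5160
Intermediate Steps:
43*(-1*(-136) - 16) = 43*(136 - 16) = 43*120 = 5160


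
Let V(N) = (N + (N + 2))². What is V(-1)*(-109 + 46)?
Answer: 0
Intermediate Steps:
V(N) = (2 + 2*N)² (V(N) = (N + (2 + N))² = (2 + 2*N)²)
V(-1)*(-109 + 46) = (4*(1 - 1)²)*(-109 + 46) = (4*0²)*(-63) = (4*0)*(-63) = 0*(-63) = 0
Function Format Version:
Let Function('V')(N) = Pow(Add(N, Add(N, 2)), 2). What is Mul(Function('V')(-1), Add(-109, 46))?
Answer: 0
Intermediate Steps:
Function('V')(N) = Pow(Add(2, Mul(2, N)), 2) (Function('V')(N) = Pow(Add(N, Add(2, N)), 2) = Pow(Add(2, Mul(2, N)), 2))
Mul(Function('V')(-1), Add(-109, 46)) = Mul(Mul(4, Pow(Add(1, -1), 2)), Add(-109, 46)) = Mul(Mul(4, Pow(0, 2)), -63) = Mul(Mul(4, 0), -63) = Mul(0, -63) = 0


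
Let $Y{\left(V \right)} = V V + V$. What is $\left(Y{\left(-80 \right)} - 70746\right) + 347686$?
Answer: $283260$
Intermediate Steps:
$Y{\left(V \right)} = V + V^{2}$ ($Y{\left(V \right)} = V^{2} + V = V + V^{2}$)
$\left(Y{\left(-80 \right)} - 70746\right) + 347686 = \left(- 80 \left(1 - 80\right) - 70746\right) + 347686 = \left(\left(-80\right) \left(-79\right) - 70746\right) + 347686 = \left(6320 - 70746\right) + 347686 = -64426 + 347686 = 283260$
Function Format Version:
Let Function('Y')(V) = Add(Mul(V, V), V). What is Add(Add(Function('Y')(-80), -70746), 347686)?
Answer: 283260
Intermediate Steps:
Function('Y')(V) = Add(V, Pow(V, 2)) (Function('Y')(V) = Add(Pow(V, 2), V) = Add(V, Pow(V, 2)))
Add(Add(Function('Y')(-80), -70746), 347686) = Add(Add(Mul(-80, Add(1, -80)), -70746), 347686) = Add(Add(Mul(-80, -79), -70746), 347686) = Add(Add(6320, -70746), 347686) = Add(-64426, 347686) = 283260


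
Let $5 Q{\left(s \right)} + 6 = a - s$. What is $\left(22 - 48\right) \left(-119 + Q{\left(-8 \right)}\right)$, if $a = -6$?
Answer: $\frac{15574}{5} \approx 3114.8$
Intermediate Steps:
$Q{\left(s \right)} = - \frac{12}{5} - \frac{s}{5}$ ($Q{\left(s \right)} = - \frac{6}{5} + \frac{-6 - s}{5} = - \frac{6}{5} - \left(\frac{6}{5} + \frac{s}{5}\right) = - \frac{12}{5} - \frac{s}{5}$)
$\left(22 - 48\right) \left(-119 + Q{\left(-8 \right)}\right) = \left(22 - 48\right) \left(-119 - \frac{4}{5}\right) = - 26 \left(-119 + \left(- \frac{12}{5} + \frac{8}{5}\right)\right) = - 26 \left(-119 - \frac{4}{5}\right) = \left(-26\right) \left(- \frac{599}{5}\right) = \frac{15574}{5}$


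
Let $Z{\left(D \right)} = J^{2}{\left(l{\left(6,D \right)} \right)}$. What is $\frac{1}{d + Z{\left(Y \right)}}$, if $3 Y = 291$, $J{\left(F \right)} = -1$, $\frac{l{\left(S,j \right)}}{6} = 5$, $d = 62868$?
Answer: $\frac{1}{62869} \approx 1.5906 \cdot 10^{-5}$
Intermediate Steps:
$l{\left(S,j \right)} = 30$ ($l{\left(S,j \right)} = 6 \cdot 5 = 30$)
$Y = 97$ ($Y = \frac{1}{3} \cdot 291 = 97$)
$Z{\left(D \right)} = 1$ ($Z{\left(D \right)} = \left(-1\right)^{2} = 1$)
$\frac{1}{d + Z{\left(Y \right)}} = \frac{1}{62868 + 1} = \frac{1}{62869}$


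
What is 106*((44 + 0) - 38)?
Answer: 636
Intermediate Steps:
106*((44 + 0) - 38) = 106*(44 - 38) = 106*6 = 636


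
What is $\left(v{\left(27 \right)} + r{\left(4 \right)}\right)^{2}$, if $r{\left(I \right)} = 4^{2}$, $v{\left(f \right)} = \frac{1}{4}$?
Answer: $\frac{4225}{16} \approx 264.06$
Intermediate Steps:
$v{\left(f \right)} = \frac{1}{4}$
$r{\left(I \right)} = 16$
$\left(v{\left(27 \right)} + r{\left(4 \right)}\right)^{2} = \left(\frac{1}{4} + 16\right)^{2} = \left(\frac{65}{4}\right)^{2} = \frac{4225}{16}$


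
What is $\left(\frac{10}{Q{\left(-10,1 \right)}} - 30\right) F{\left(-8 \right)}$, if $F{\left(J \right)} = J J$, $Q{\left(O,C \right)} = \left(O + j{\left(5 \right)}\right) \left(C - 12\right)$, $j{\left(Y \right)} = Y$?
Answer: $- \frac{20992}{11} \approx -1908.4$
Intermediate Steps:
$Q{\left(O,C \right)} = \left(-12 + C\right) \left(5 + O\right)$ ($Q{\left(O,C \right)} = \left(O + 5\right) \left(C - 12\right) = \left(5 + O\right) \left(-12 + C\right) = \left(-12 + C\right) \left(5 + O\right)$)
$F{\left(J \right)} = J^{2}$
$\left(\frac{10}{Q{\left(-10,1 \right)}} - 30\right) F{\left(-8 \right)} = \left(\frac{10}{-60 - -120 + 5 \cdot 1 + 1 \left(-10\right)} - 30\right) \left(-8\right)^{2} = \left(\frac{10}{-60 + 120 + 5 - 10} - 30\right) 64 = \left(\frac{10}{55} - 30\right) 64 = \left(10 \cdot \frac{1}{55} - 30\right) 64 = \left(\frac{2}{11} - 30\right) 64 = \left(- \frac{328}{11}\right) 64 = - \frac{20992}{11}$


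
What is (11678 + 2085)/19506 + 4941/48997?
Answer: 770724857/955735482 ≈ 0.80642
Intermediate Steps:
(11678 + 2085)/19506 + 4941/48997 = 13763*(1/19506) + 4941*(1/48997) = 13763/19506 + 4941/48997 = 770724857/955735482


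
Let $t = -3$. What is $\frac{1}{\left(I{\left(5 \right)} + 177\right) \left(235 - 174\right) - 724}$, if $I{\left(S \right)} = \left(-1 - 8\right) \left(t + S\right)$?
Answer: $\frac{1}{8975} \approx 0.00011142$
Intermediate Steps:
$I{\left(S \right)} = 27 - 9 S$ ($I{\left(S \right)} = \left(-1 - 8\right) \left(-3 + S\right) = - 9 \left(-3 + S\right) = 27 - 9 S$)
$\frac{1}{\left(I{\left(5 \right)} + 177\right) \left(235 - 174\right) - 724} = \frac{1}{\left(\left(27 - 45\right) + 177\right) \left(235 - 174\right) - 724} = \frac{1}{\left(\left(27 - 45\right) + 177\right) 61 - 724} = \frac{1}{\left(-18 + 177\right) 61 - 724} = \frac{1}{159 \cdot 61 - 724} = \frac{1}{9699 - 724} = \frac{1}{8975}$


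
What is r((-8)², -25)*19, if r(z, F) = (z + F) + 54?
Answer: 1767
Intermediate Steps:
r(z, F) = 54 + F + z (r(z, F) = (F + z) + 54 = 54 + F + z)
r((-8)², -25)*19 = (54 - 25 + (-8)²)*19 = (54 - 25 + 64)*19 = 93*19 = 1767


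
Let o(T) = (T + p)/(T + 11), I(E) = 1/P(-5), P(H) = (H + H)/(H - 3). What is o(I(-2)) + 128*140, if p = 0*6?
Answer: 1057284/59 ≈ 17920.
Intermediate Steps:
P(H) = 2*H/(-3 + H) (P(H) = (2*H)/(-3 + H) = 2*H/(-3 + H))
I(E) = ⅘ (I(E) = 1/(2*(-5)/(-3 - 5)) = 1/(2*(-5)/(-8)) = 1/(2*(-5)*(-⅛)) = 1/(5/4) = ⅘)
p = 0
o(T) = T/(11 + T) (o(T) = (T + 0)/(T + 11) = T/(11 + T))
o(I(-2)) + 128*140 = 4/(5*(11 + ⅘)) + 128*140 = 4/(5*(59/5)) + 17920 = (⅘)*(5/59) + 17920 = 4/59 + 17920 = 1057284/59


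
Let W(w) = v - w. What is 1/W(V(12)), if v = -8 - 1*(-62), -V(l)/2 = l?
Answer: 1/78 ≈ 0.012821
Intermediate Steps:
V(l) = -2*l
v = 54 (v = -8 + 62 = 54)
W(w) = 54 - w
1/W(V(12)) = 1/(54 - (-2)*12) = 1/(54 - 1*(-24)) = 1/(54 + 24) = 1/78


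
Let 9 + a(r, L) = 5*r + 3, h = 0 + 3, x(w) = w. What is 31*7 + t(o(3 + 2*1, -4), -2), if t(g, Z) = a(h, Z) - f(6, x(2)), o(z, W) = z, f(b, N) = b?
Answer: 220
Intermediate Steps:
h = 3
a(r, L) = -6 + 5*r (a(r, L) = -9 + (5*r + 3) = -9 + (3 + 5*r) = -6 + 5*r)
t(g, Z) = 3 (t(g, Z) = (-6 + 5*3) - 1*6 = (-6 + 15) - 6 = 9 - 6 = 3)
31*7 + t(o(3 + 2*1, -4), -2) = 31*7 + 3 = 217 + 3 = 220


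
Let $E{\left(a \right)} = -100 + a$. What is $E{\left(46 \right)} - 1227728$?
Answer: $-1227782$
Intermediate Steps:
$E{\left(46 \right)} - 1227728 = \left(-100 + 46\right) - 1227728 = -54 - 1227728 = -1227782$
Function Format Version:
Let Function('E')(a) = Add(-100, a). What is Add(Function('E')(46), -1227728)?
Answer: -1227782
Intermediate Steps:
Add(Function('E')(46), -1227728) = Add(Add(-100, 46), -1227728) = Add(-54, -1227728) = -1227782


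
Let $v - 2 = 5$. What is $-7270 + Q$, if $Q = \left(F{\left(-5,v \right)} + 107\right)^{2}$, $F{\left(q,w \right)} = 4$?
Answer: $5051$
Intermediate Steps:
$v = 7$ ($v = 2 + 5 = 7$)
$Q = 12321$ ($Q = \left(4 + 107\right)^{2} = 111^{2} = 12321$)
$-7270 + Q = -7270 + 12321 = 5051$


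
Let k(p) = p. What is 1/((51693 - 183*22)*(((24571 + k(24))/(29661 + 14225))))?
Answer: 43886/1172369865 ≈ 3.7434e-5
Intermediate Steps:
1/((51693 - 183*22)*(((24571 + k(24))/(29661 + 14225)))) = 1/((51693 - 183*22)*(((24571 + 24)/(29661 + 14225)))) = 1/((51693 - 4026)*((24595/43886))) = 1/(47667*((24595*(1/43886)))) = 1/(47667*(24595/43886)) = (1/47667)*(43886/24595) = 43886/1172369865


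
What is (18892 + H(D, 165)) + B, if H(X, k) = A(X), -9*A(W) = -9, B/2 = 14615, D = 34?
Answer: 48123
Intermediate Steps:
B = 29230 (B = 2*14615 = 29230)
A(W) = 1 (A(W) = -1/9*(-9) = 1)
H(X, k) = 1
(18892 + H(D, 165)) + B = (18892 + 1) + 29230 = 18893 + 29230 = 48123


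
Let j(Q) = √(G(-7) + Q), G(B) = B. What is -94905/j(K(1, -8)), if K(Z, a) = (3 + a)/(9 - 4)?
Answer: 94905*I*√2/4 ≈ 33554.0*I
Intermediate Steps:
K(Z, a) = ⅗ + a/5 (K(Z, a) = (3 + a)/5 = (3 + a)*(⅕) = ⅗ + a/5)
j(Q) = √(-7 + Q)
-94905/j(K(1, -8)) = -94905/√(-7 + (⅗ + (⅕)*(-8))) = -94905/√(-7 + (⅗ - 8/5)) = -94905/√(-7 - 1) = -94905*(-I*√2/4) = -(-94905)*I*√2/4 = 94905*I*√2/4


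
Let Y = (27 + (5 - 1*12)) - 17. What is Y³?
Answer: 27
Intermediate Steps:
Y = 3 (Y = (27 + (5 - 12)) - 17 = (27 - 7) - 17 = 20 - 17 = 3)
Y³ = 3³ = 27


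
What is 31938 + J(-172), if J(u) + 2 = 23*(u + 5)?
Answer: 28095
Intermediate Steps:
J(u) = 113 + 23*u (J(u) = -2 + 23*(u + 5) = -2 + 23*(5 + u) = -2 + (115 + 23*u) = 113 + 23*u)
31938 + J(-172) = 31938 + (113 + 23*(-172)) = 31938 + (113 - 3956) = 31938 - 3843 = 28095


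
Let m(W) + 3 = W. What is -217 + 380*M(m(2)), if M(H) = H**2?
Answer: 163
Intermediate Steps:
m(W) = -3 + W
-217 + 380*M(m(2)) = -217 + 380*(-3 + 2)**2 = -217 + 380*(-1)**2 = -217 + 380*1 = -217 + 380 = 163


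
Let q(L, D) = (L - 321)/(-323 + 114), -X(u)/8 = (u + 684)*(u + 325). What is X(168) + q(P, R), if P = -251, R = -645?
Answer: -63845420/19 ≈ -3.3603e+6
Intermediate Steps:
X(u) = -8*(325 + u)*(684 + u) (X(u) = -8*(u + 684)*(u + 325) = -8*(684 + u)*(325 + u) = -8*(325 + u)*(684 + u))
q(L, D) = 321/209 - L/209 (q(L, D) = (-321 + L)/(-209) = (-321 + L)*(-1/209) = 321/209 - L/209)
X(168) + q(P, R) = (-1778400 - 8072*168 - 8*168²) + (321/209 - 1/209*(-251)) = (-1778400 - 1356096 - 8*28224) + (321/209 + 251/209) = (-1778400 - 1356096 - 225792) + 52/19 = -3360288 + 52/19 = -63845420/19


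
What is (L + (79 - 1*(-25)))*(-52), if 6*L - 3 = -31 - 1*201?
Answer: -10270/3 ≈ -3423.3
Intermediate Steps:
L = -229/6 (L = ½ + (-31 - 1*201)/6 = ½ + (-31 - 201)/6 = ½ + (⅙)*(-232) = ½ - 116/3 = -229/6 ≈ -38.167)
(L + (79 - 1*(-25)))*(-52) = (-229/6 + (79 - 1*(-25)))*(-52) = (-229/6 + (79 + 25))*(-52) = (-229/6 + 104)*(-52) = (395/6)*(-52) = -10270/3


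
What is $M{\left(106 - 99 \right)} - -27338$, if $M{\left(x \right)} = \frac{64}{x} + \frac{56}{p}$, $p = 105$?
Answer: $\frac{2871506}{105} \approx 27348.0$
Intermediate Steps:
$M{\left(x \right)} = \frac{8}{15} + \frac{64}{x}$ ($M{\left(x \right)} = \frac{64}{x} + \frac{56}{105} = \frac{64}{x} + 56 \cdot \frac{1}{105} = \frac{64}{x} + \frac{8}{15} = \frac{8}{15} + \frac{64}{x}$)
$M{\left(106 - 99 \right)} - -27338 = \left(\frac{8}{15} + \frac{64}{106 - 99}\right) - -27338 = \left(\frac{8}{15} + \frac{64}{7}\right) + 27338 = \frac{1016}{105} + 27338 = \frac{2871506}{105}$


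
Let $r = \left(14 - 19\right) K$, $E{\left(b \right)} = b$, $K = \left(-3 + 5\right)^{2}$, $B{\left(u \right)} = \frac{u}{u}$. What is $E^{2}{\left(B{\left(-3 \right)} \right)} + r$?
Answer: $-19$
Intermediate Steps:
$B{\left(u \right)} = 1$
$K = 4$ ($K = 2^{2} = 4$)
$r = -20$ ($r = \left(14 - 19\right) 4 = \left(-5\right) 4 = -20$)
$E^{2}{\left(B{\left(-3 \right)} \right)} + r = 1^{2} - 20 = 1 - 20 = -19$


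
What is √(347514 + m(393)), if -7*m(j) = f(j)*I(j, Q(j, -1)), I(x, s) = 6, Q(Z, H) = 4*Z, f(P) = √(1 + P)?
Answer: √(17028186 - 42*√394)/7 ≈ 589.49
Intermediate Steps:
m(j) = -6*√(1 + j)/7 (m(j) = -√(1 + j)*6/7 = -6*√(1 + j)/7)
√(347514 + m(393)) = √(347514 - 6*√(1 + 393)/7) = √(347514 - 6*√394/7)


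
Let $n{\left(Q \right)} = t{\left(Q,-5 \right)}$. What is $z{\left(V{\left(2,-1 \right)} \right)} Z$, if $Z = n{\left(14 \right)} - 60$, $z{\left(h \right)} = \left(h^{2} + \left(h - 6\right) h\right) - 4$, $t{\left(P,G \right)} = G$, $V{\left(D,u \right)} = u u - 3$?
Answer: $-1040$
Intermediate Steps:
$V{\left(D,u \right)} = -3 + u^{2}$ ($V{\left(D,u \right)} = u^{2} - 3 = -3 + u^{2}$)
$z{\left(h \right)} = -4 + h^{2} + h \left(-6 + h\right)$ ($z{\left(h \right)} = \left(h^{2} + \left(h - 6\right) h\right) - 4 = \left(h^{2} + \left(-6 + h\right) h\right) - 4 = \left(h^{2} + h \left(-6 + h\right)\right) - 4 = -4 + h^{2} + h \left(-6 + h\right)$)
$n{\left(Q \right)} = -5$
$Z = -65$ ($Z = -5 - 60 = -65$)
$z{\left(V{\left(2,-1 \right)} \right)} Z = \left(-4 - 6 \left(-3 + \left(-1\right)^{2}\right) + 2 \left(-3 + \left(-1\right)^{2}\right)^{2}\right) \left(-65\right) = \left(-4 - 6 \left(-3 + 1\right) + 2 \left(-3 + 1\right)^{2}\right) \left(-65\right) = \left(-4 - -12 + 2 \left(-2\right)^{2}\right) \left(-65\right) = \left(-4 + 12 + 2 \cdot 4\right) \left(-65\right) = \left(-4 + 12 + 8\right) \left(-65\right) = 16 \left(-65\right) = -1040$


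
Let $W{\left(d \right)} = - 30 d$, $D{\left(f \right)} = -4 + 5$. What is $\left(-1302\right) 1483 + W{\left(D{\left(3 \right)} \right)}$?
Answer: $-1930896$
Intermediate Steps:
$D{\left(f \right)} = 1$
$\left(-1302\right) 1483 + W{\left(D{\left(3 \right)} \right)} = \left(-1302\right) 1483 - 30 = -1930866 - 30 = -1930896$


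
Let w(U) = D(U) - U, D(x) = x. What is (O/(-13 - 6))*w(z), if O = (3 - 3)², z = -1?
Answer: 0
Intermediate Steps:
O = 0 (O = 0² = 0)
w(U) = 0 (w(U) = U - U = 0)
(O/(-13 - 6))*w(z) = (0/(-13 - 6))*0 = (0/(-19))*0 = -1/19*0*0 = 0*0 = 0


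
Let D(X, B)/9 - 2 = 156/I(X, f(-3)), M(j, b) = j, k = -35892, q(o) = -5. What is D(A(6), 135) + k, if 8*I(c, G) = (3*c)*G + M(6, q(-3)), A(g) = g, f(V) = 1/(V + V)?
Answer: -32130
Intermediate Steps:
f(V) = 1/(2*V)
I(c, G) = ¾ + 3*G*c/8 (I(c, G) = ((3*c)*G + 6)/8 = (3*G*c + 6)/8 = (6 + 3*G*c)/8 = ¾ + 3*G*c/8)
D(X, B) = 18 + 1404/(¾ - X/16) (D(X, B) = 18 + 9*(156/(¾ + 3*((½)/(-3))*X/8)) = 18 + 9*(156/(¾ + 3*((½)*(-⅓))*X/8)) = 18 + 9*(156/(¾ + (3/8)*(-⅙)*X)) = 18 + 9*(156/(¾ - X/16)) = 18 + 1404/(¾ - X/16))
D(A(6), 135) + k = 18*(1260 - 1*6)/(12 - 1*6) - 35892 = 18*(1260 - 6)/(12 - 6) - 35892 = 18*1254/6 - 35892 = 18*(⅙)*1254 - 35892 = 3762 - 35892 = -32130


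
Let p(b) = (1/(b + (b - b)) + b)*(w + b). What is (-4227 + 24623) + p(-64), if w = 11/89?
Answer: 139467061/5696 ≈ 24485.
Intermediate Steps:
w = 11/89 (w = 11*(1/89) = 11/89 ≈ 0.12360)
p(b) = (11/89 + b)*(b + 1/b) (p(b) = (1/(b + (b - b)) + b)*(11/89 + b) = (1/(b + 0) + b)*(11/89 + b) = (1/b + b)*(11/89 + b) = (b + 1/b)*(11/89 + b) = (11/89 + b)*(b + 1/b))
(-4227 + 24623) + p(-64) = (-4227 + 24623) + (1 + (-64)**2 + (11/89)*(-64) + (11/89)/(-64)) = 20396 + (1 + 4096 - 704/89 + (11/89)*(-1/64)) = 20396 + (1 + 4096 - 704/89 - 11/5696) = 20396 + 23291445/5696 = 139467061/5696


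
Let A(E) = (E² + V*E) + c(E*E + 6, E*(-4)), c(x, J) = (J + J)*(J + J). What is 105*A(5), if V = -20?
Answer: 160125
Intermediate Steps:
c(x, J) = 4*J² (c(x, J) = (2*J)*(2*J) = 4*J²)
A(E) = -20*E + 65*E² (A(E) = (E² - 20*E) + 4*(E*(-4))² = (E² - 20*E) + 4*(-4*E)² = (E² - 20*E) + 4*(16*E²) = (E² - 20*E) + 64*E² = -20*E + 65*E²)
105*A(5) = 105*(5*5*(-4 + 13*5)) = 105*(5*5*(-4 + 65)) = 105*(5*5*61) = 105*1525 = 160125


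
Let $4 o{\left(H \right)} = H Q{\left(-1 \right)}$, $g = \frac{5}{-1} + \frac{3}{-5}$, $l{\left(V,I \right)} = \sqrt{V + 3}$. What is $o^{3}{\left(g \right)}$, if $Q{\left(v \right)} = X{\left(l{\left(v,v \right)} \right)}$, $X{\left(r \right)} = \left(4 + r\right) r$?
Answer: $- \frac{2744}{5} - \frac{60368 \sqrt{2}}{125} \approx -1231.8$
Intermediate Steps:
$l{\left(V,I \right)} = \sqrt{3 + V}$
$X{\left(r \right)} = r \left(4 + r\right)$
$g = - \frac{28}{5}$ ($g = 5 \left(-1\right) + 3 \left(- \frac{1}{5}\right) = -5 - \frac{3}{5} = - \frac{28}{5} \approx -5.6$)
$Q{\left(v \right)} = \sqrt{3 + v} \left(4 + \sqrt{3 + v}\right)$
$o{\left(H \right)} = \frac{H \left(2 + 4 \sqrt{2}\right)}{4}$ ($o{\left(H \right)} = \frac{H \left(3 - 1 + 4 \sqrt{3 - 1}\right)}{4} = \frac{H \left(3 - 1 + 4 \sqrt{2}\right)}{4} = \frac{H \left(2 + 4 \sqrt{2}\right)}{4}$)
$o^{3}{\left(g \right)} = \left(- \frac{28 \left(\frac{1}{2} + \sqrt{2}\right)}{5}\right)^{3} = \left(- \frac{14}{5} - \frac{28 \sqrt{2}}{5}\right)^{3}$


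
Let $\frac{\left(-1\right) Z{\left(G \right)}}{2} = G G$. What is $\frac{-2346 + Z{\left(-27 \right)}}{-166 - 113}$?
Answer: $\frac{1268}{93} \approx 13.634$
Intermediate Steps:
$Z{\left(G \right)} = - 2 G^{2}$ ($Z{\left(G \right)} = - 2 G G = - 2 G^{2}$)
$\frac{-2346 + Z{\left(-27 \right)}}{-166 - 113} = \frac{-2346 - 2 \left(-27\right)^{2}}{-166 - 113} = \frac{-2346 - 1458}{-279} = \left(-2346 - 1458\right) \left(- \frac{1}{279}\right) = \left(-3804\right) \left(- \frac{1}{279}\right) = \frac{1268}{93}$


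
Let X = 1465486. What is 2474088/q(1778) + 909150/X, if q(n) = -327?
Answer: -1894171387/250373 ≈ -7565.4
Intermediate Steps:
2474088/q(1778) + 909150/X = 2474088/(-327) + 909150/1465486 = 2474088*(-1/327) + 909150*(1/1465486) = -824696/109 + 1425/2297 = -1894171387/250373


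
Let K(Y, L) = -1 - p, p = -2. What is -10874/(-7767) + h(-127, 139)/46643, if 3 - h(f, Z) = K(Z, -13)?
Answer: 507211516/362276181 ≈ 1.4001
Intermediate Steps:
K(Y, L) = 1 (K(Y, L) = -1 - 1*(-2) = -1 + 2 = 1)
h(f, Z) = 2 (h(f, Z) = 3 - 1*1 = 3 - 1 = 2)
-10874/(-7767) + h(-127, 139)/46643 = -10874/(-7767) + 2/46643 = -10874*(-1/7767) + 2*(1/46643) = 10874/7767 + 2/46643 = 507211516/362276181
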